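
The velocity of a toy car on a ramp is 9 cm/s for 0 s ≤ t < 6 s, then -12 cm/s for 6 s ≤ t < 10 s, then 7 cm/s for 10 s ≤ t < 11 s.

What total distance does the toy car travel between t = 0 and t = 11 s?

Total distance travelled is ∫|v| dt — sum the magnitudes of each area piece.
0–6 s: |9| × 6 = 54 cm
6–10 s: |-12| × 4 = 48 cm
10–11 s: |7| × 1 = 7 cm
Total distance = 109 cm

109 cm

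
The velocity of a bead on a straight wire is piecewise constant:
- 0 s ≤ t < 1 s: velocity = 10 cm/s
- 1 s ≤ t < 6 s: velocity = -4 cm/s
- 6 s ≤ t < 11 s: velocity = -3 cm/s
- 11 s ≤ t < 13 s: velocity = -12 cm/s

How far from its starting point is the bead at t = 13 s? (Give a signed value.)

Net displacement equals the area under the velocity-time graph (areas below the axis count negative).
0–1 s: 10 × 1 = 10 cm
1–6 s: -4 × 5 = -20 cm
6–11 s: -3 × 5 = -15 cm
11–13 s: -12 × 2 = -24 cm
Net displacement = -49 cm

-49 cm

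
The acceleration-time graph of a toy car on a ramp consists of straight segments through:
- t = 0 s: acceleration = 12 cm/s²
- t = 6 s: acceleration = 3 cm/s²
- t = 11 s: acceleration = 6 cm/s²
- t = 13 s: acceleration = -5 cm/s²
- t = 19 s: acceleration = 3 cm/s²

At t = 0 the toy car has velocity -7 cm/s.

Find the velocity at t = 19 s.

Δv equals the area under the a-t graph; then v = v₀ + Δv.
0–6 s: ½(12 + 3)(6) = 45 cm/s
6–11 s: ½(3 + 6)(5) = 22.5 cm/s
11–13 s: ½(6 + -5)(2) = 1 cm/s
13–19 s: ½(-5 + 3)(6) = -6 cm/s
Δv = 62.5 cm/s, so v(19) = -7 + (62.5) = 55.5 cm/s.

55.5 cm/s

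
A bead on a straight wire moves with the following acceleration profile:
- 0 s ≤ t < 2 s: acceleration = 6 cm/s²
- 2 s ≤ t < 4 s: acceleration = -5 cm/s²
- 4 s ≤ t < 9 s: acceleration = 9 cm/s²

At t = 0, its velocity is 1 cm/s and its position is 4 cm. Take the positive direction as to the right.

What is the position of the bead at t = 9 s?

On each constant-a segment, Δv = aΔt and Δx = v₀Δt + ½aΔt²; chain segment to segment.
0–2 s: v starts 1 cm/s; Δx = 1·2 + ½·6·2² = 14 cm; v ends 13 cm/s.
2–4 s: v starts 13 cm/s; Δx = 13·2 + ½·-5·2² = 16 cm; v ends 3 cm/s.
4–9 s: v starts 3 cm/s; Δx = 3·5 + ½·9·5² = 127.5 cm; v ends 48 cm/s.
x(9) = 4 + Σ Δx = 161.5 cm.

161.5 cm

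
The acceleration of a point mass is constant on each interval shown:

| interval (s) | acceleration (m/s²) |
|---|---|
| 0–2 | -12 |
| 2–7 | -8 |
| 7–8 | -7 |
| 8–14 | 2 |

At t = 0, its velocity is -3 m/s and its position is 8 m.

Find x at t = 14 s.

-735.5 m

On each constant-a segment, Δv = aΔt and Δx = v₀Δt + ½aΔt²; chain segment to segment.
0–2 s: v starts -3 m/s; Δx = -3·2 + ½·-12·2² = -30 m; v ends -27 m/s.
2–7 s: v starts -27 m/s; Δx = -27·5 + ½·-8·5² = -235 m; v ends -67 m/s.
7–8 s: v starts -67 m/s; Δx = -67·1 + ½·-7·1² = -70.5 m; v ends -74 m/s.
8–14 s: v starts -74 m/s; Δx = -74·6 + ½·2·6² = -408 m; v ends -62 m/s.
x(14) = 8 + Σ Δx = -735.5 m.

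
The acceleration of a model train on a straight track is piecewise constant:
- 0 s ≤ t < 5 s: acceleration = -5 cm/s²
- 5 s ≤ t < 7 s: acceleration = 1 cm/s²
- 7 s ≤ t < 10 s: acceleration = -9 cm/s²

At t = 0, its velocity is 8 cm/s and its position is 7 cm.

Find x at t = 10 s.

On each constant-a segment, Δv = aΔt and Δx = v₀Δt + ½aΔt²; chain segment to segment.
0–5 s: v starts 8 cm/s; Δx = 8·5 + ½·-5·5² = -22.5 cm; v ends -17 cm/s.
5–7 s: v starts -17 cm/s; Δx = -17·2 + ½·1·2² = -32 cm; v ends -15 cm/s.
7–10 s: v starts -15 cm/s; Δx = -15·3 + ½·-9·3² = -85.5 cm; v ends -42 cm/s.
x(10) = 7 + Σ Δx = -133 cm.

-133 cm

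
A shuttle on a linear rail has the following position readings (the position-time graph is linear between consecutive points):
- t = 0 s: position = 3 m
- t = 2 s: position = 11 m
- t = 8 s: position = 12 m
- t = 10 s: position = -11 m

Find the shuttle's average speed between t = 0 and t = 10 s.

Average speed = (total path length)/(elapsed time); on a piecewise-linear x-t graph the path length is Σ|Δx|.
0–2 s: |Δx| = |11 − 3| = 8 m
2–8 s: |Δx| = |12 − 11| = 1 m
8–10 s: |Δx| = |-11 − 12| = 23 m
Total path = 32 m; average speed = 32/10 = 3.2 m/s.

3.2 m/s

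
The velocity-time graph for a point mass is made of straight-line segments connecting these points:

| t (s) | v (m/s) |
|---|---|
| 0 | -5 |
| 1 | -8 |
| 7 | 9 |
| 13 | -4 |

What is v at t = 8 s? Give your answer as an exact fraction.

41/6 m/s

On 7–13 s the graph is linear from 9 to -4 m/s: v(8) = 9 + (-4 − 9)·(8 − 7)/(13 − 7) = 41/6 m/s.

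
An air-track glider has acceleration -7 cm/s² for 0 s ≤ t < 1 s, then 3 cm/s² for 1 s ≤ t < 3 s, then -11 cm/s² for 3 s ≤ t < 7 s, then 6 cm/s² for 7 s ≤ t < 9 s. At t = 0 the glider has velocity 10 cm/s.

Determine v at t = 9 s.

-23 cm/s

Δv equals the area under the a-t graph; then v = v₀ + Δv.
0–1 s: -7 × 1 = -7 cm/s
1–3 s: 3 × 2 = 6 cm/s
3–7 s: -11 × 4 = -44 cm/s
7–9 s: 6 × 2 = 12 cm/s
Δv = -33 cm/s, so v(9) = 10 + (-33) = -23 cm/s.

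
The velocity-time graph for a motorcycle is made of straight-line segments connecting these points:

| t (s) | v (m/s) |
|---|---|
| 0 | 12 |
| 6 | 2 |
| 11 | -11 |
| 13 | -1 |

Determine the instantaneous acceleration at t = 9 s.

-2.6 m/s²

Acceleration is the slope of the v-t graph on 6–11 s: (-11 − 2)/(11 − 6) = -2.6 m/s².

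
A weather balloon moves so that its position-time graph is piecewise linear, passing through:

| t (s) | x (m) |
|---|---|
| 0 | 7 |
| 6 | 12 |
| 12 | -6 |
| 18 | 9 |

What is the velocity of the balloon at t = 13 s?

Velocity is the slope of the x-t graph on 12–18 s: (9 − -6)/(18 − 12) = 2.5 m/s.

2.5 m/s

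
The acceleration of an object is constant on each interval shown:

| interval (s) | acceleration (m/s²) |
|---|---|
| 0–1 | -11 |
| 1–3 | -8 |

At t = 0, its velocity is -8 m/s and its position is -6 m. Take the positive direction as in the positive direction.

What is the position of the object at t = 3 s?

On each constant-a segment, Δv = aΔt and Δx = v₀Δt + ½aΔt²; chain segment to segment.
0–1 s: v starts -8 m/s; Δx = -8·1 + ½·-11·1² = -13.5 m; v ends -19 m/s.
1–3 s: v starts -19 m/s; Δx = -19·2 + ½·-8·2² = -54 m; v ends -35 m/s.
x(3) = -6 + Σ Δx = -73.5 m.

-73.5 m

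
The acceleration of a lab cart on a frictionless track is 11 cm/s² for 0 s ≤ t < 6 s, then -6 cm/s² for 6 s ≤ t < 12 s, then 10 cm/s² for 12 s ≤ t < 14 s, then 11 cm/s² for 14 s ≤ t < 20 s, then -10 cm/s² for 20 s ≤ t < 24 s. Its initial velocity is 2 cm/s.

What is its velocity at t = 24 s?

78 cm/s

Δv equals the area under the a-t graph; then v = v₀ + Δv.
0–6 s: 11 × 6 = 66 cm/s
6–12 s: -6 × 6 = -36 cm/s
12–14 s: 10 × 2 = 20 cm/s
14–20 s: 11 × 6 = 66 cm/s
20–24 s: -10 × 4 = -40 cm/s
Δv = 76 cm/s, so v(24) = 2 + (76) = 78 cm/s.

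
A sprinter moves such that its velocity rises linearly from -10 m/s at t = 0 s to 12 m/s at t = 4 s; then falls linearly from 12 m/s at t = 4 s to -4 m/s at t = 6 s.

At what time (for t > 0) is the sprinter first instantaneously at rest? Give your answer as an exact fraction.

t = 20/11 s

v changes sign on 0–4 s (from -10 to 12); the graph is linear there, so v = 0 at t = 0 + (10)·(4 − 0)/(12 − -10) = 20/11 s.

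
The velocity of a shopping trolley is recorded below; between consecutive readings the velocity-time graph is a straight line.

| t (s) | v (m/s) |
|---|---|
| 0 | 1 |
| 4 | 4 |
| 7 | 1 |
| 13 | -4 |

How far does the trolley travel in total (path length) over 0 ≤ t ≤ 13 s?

27.7 m

Distance (not displacement) is the total path length: add the absolute areas under v-t.
0–4 s: |½(1 + 4)(4)| = 10 m
4–7 s: |½(4 + 1)(3)| = 7.5 m
7–13 s: v = 0 at t = 8.2 s; triangle areas 0.6 + 9.6 = 10.2 m
Total distance = 27.7 m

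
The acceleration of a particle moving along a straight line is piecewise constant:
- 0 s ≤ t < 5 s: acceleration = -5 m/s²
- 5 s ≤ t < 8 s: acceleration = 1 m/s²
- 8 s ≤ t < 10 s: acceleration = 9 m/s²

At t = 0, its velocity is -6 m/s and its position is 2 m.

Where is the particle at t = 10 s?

-217 m

On each constant-a segment, Δv = aΔt and Δx = v₀Δt + ½aΔt²; chain segment to segment.
0–5 s: v starts -6 m/s; Δx = -6·5 + ½·-5·5² = -92.5 m; v ends -31 m/s.
5–8 s: v starts -31 m/s; Δx = -31·3 + ½·1·3² = -88.5 m; v ends -28 m/s.
8–10 s: v starts -28 m/s; Δx = -28·2 + ½·9·2² = -38 m; v ends -10 m/s.
x(10) = 2 + Σ Δx = -217 m.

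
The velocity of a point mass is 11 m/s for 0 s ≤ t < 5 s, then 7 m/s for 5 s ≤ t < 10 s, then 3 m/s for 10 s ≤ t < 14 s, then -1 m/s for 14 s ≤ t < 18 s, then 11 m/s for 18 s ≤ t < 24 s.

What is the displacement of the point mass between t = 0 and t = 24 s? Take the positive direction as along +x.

Displacement is the signed area under the v-t curve.
0–5 s: 11 × 5 = 55 m
5–10 s: 7 × 5 = 35 m
10–14 s: 3 × 4 = 12 m
14–18 s: -1 × 4 = -4 m
18–24 s: 11 × 6 = 66 m
Net displacement = 164 m

164 m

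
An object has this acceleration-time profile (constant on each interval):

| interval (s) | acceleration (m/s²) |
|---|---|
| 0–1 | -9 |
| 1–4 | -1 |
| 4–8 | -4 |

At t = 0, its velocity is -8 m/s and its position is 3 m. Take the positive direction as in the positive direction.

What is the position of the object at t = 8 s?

-177 m

On each constant-a segment, Δv = aΔt and Δx = v₀Δt + ½aΔt²; chain segment to segment.
0–1 s: v starts -8 m/s; Δx = -8·1 + ½·-9·1² = -12.5 m; v ends -17 m/s.
1–4 s: v starts -17 m/s; Δx = -17·3 + ½·-1·3² = -55.5 m; v ends -20 m/s.
4–8 s: v starts -20 m/s; Δx = -20·4 + ½·-4·4² = -112 m; v ends -36 m/s.
x(8) = 3 + Σ Δx = -177 m.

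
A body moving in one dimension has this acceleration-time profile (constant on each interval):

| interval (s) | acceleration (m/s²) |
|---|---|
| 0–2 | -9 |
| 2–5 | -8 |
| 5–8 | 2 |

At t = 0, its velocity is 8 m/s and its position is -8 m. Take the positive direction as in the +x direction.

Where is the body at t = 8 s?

On each constant-a segment, Δv = aΔt and Δx = v₀Δt + ½aΔt²; chain segment to segment.
0–2 s: v starts 8 m/s; Δx = 8·2 + ½·-9·2² = -2 m; v ends -10 m/s.
2–5 s: v starts -10 m/s; Δx = -10·3 + ½·-8·3² = -66 m; v ends -34 m/s.
5–8 s: v starts -34 m/s; Δx = -34·3 + ½·2·3² = -93 m; v ends -28 m/s.
x(8) = -8 + Σ Δx = -169 m.

-169 m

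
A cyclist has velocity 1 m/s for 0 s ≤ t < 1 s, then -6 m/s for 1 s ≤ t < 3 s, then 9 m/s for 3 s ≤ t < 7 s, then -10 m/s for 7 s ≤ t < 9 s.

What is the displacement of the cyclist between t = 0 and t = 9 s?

Net displacement equals the area under the velocity-time graph (areas below the axis count negative).
0–1 s: 1 × 1 = 1 m
1–3 s: -6 × 2 = -12 m
3–7 s: 9 × 4 = 36 m
7–9 s: -10 × 2 = -20 m
Net displacement = 5 m

5 m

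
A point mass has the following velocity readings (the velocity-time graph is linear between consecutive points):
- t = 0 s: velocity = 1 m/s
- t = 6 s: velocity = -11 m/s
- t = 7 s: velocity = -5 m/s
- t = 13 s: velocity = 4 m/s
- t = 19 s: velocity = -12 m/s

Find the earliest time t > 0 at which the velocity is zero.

t = 0.5 s

v changes sign on 0–6 s (from 1 to -11); the graph is linear there, so v = 0 at t = 0 + (-1)·(6 − 0)/(-11 − 1) = 0.5 s.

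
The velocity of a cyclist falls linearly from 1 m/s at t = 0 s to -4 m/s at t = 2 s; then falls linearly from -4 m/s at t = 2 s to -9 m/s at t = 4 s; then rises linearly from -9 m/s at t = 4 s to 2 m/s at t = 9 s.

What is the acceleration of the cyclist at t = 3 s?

Acceleration is the slope of the v-t graph on 2–4 s: (-9 − -4)/(4 − 2) = -2.5 m/s².

-2.5 m/s²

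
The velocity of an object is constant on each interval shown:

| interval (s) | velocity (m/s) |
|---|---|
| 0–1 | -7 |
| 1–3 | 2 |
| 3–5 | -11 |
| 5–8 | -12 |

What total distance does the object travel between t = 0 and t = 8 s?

Distance (not displacement) is the total path length: add the absolute areas under v-t.
0–1 s: |-7| × 1 = 7 m
1–3 s: |2| × 2 = 4 m
3–5 s: |-11| × 2 = 22 m
5–8 s: |-12| × 3 = 36 m
Total distance = 69 m

69 m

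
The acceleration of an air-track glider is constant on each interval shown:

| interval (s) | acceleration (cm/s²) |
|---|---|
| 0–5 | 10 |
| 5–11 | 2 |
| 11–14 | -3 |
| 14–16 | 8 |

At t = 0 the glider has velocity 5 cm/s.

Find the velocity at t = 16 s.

Δv equals the area under the a-t graph; then v = v₀ + Δv.
0–5 s: 10 × 5 = 50 cm/s
5–11 s: 2 × 6 = 12 cm/s
11–14 s: -3 × 3 = -9 cm/s
14–16 s: 8 × 2 = 16 cm/s
Δv = 69 cm/s, so v(16) = 5 + (69) = 74 cm/s.

74 cm/s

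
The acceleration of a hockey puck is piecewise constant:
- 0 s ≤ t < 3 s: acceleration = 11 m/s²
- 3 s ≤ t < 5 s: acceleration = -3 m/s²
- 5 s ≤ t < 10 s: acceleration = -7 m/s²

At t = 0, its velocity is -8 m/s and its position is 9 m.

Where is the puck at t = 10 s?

On each constant-a segment, Δv = aΔt and Δx = v₀Δt + ½aΔt²; chain segment to segment.
0–3 s: v starts -8 m/s; Δx = -8·3 + ½·11·3² = 25.5 m; v ends 25 m/s.
3–5 s: v starts 25 m/s; Δx = 25·2 + ½·-3·2² = 44 m; v ends 19 m/s.
5–10 s: v starts 19 m/s; Δx = 19·5 + ½·-7·5² = 7.5 m; v ends -16 m/s.
x(10) = 9 + Σ Δx = 86 m.

86 m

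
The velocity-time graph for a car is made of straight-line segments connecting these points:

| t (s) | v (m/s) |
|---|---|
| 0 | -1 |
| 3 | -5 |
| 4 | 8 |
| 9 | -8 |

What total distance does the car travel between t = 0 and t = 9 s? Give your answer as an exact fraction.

Distance (not displacement) is the total path length: add the absolute areas under v-t.
0–3 s: |½(-1 + -5)(3)| = 9 m
3–4 s: v = 0 at t = 44/13 s; triangle areas 25/26 + 32/13 = 89/26 m
4–9 s: v = 0 at t = 6.5 s; triangle areas 10 + 10 = 20 m
Total distance = 843/26 m

843/26 m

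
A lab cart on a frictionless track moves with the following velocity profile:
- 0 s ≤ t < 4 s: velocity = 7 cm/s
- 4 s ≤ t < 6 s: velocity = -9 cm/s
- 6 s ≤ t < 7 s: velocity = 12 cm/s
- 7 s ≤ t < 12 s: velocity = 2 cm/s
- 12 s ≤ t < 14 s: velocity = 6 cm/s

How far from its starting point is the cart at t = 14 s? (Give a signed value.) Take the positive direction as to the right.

44 cm

Net displacement equals the area under the velocity-time graph (areas below the axis count negative).
0–4 s: 7 × 4 = 28 cm
4–6 s: -9 × 2 = -18 cm
6–7 s: 12 × 1 = 12 cm
7–12 s: 2 × 5 = 10 cm
12–14 s: 6 × 2 = 12 cm
Net displacement = 44 cm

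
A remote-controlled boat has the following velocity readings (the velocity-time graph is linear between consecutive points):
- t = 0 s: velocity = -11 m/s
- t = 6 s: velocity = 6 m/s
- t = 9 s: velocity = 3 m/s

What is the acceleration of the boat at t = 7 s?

-1 m/s²

Acceleration is the slope of the v-t graph on 6–9 s: (3 − 6)/(9 − 6) = -1 m/s².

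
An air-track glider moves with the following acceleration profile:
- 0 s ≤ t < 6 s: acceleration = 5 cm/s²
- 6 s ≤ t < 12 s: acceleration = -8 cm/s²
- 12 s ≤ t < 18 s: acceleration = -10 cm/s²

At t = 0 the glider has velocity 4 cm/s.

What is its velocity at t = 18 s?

-74 cm/s

Δv equals the area under the a-t graph; then v = v₀ + Δv.
0–6 s: 5 × 6 = 30 cm/s
6–12 s: -8 × 6 = -48 cm/s
12–18 s: -10 × 6 = -60 cm/s
Δv = -78 cm/s, so v(18) = 4 + (-78) = -74 cm/s.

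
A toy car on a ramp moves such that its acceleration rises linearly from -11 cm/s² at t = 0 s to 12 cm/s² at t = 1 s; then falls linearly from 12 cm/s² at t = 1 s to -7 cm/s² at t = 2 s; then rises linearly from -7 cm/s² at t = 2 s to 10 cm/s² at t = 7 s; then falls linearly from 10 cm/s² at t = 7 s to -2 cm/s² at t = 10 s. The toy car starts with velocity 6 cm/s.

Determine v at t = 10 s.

28.5 cm/s

Δv equals the area under the a-t graph; then v = v₀ + Δv.
0–1 s: ½(-11 + 12)(1) = 0.5 cm/s
1–2 s: ½(12 + -7)(1) = 2.5 cm/s
2–7 s: ½(-7 + 10)(5) = 7.5 cm/s
7–10 s: ½(10 + -2)(3) = 12 cm/s
Δv = 22.5 cm/s, so v(10) = 6 + (22.5) = 28.5 cm/s.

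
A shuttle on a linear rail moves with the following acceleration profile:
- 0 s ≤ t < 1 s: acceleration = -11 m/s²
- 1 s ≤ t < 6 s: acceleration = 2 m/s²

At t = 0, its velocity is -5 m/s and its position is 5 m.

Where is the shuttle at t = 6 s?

On each constant-a segment, Δv = aΔt and Δx = v₀Δt + ½aΔt²; chain segment to segment.
0–1 s: v starts -5 m/s; Δx = -5·1 + ½·-11·1² = -10.5 m; v ends -16 m/s.
1–6 s: v starts -16 m/s; Δx = -16·5 + ½·2·5² = -55 m; v ends -6 m/s.
x(6) = 5 + Σ Δx = -60.5 m.

-60.5 m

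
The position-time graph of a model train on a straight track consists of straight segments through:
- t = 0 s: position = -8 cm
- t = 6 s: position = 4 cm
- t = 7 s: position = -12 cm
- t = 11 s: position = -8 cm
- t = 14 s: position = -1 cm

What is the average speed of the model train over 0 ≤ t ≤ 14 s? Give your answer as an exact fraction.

Average speed = (total path length)/(elapsed time); on a piecewise-linear x-t graph the path length is Σ|Δx|.
0–6 s: |Δx| = |4 − -8| = 12 cm
6–7 s: |Δx| = |-12 − 4| = 16 cm
7–11 s: |Δx| = |-8 − -12| = 4 cm
11–14 s: |Δx| = |-1 − -8| = 7 cm
Total path = 39 cm; average speed = 39/14 = 39/14 cm/s.

39/14 cm/s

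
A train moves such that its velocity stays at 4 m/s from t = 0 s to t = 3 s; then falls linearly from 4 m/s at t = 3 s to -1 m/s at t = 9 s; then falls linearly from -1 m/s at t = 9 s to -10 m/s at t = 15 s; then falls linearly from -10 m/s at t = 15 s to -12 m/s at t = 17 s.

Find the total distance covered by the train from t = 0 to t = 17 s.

77.2 m

Distance (not displacement) is the total path length: add the absolute areas under v-t.
0–3 s: |4| × 3 = 12 m
3–9 s: v = 0 at t = 7.8 s; triangle areas 9.6 + 0.6 = 10.2 m
9–15 s: |½(-1 + -10)(6)| = 33 m
15–17 s: |½(-10 + -12)(2)| = 22 m
Total distance = 77.2 m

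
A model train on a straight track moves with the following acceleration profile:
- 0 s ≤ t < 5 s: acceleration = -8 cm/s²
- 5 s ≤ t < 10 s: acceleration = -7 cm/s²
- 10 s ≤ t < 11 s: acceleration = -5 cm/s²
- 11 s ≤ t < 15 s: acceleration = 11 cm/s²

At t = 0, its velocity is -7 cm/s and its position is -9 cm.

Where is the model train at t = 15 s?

On each constant-a segment, Δv = aΔt and Δx = v₀Δt + ½aΔt²; chain segment to segment.
0–5 s: v starts -7 cm/s; Δx = -7·5 + ½·-8·5² = -135 cm; v ends -47 cm/s.
5–10 s: v starts -47 cm/s; Δx = -47·5 + ½·-7·5² = -322.5 cm; v ends -82 cm/s.
10–11 s: v starts -82 cm/s; Δx = -82·1 + ½·-5·1² = -84.5 cm; v ends -87 cm/s.
11–15 s: v starts -87 cm/s; Δx = -87·4 + ½·11·4² = -260 cm; v ends -43 cm/s.
x(15) = -9 + Σ Δx = -811 cm.

-811 cm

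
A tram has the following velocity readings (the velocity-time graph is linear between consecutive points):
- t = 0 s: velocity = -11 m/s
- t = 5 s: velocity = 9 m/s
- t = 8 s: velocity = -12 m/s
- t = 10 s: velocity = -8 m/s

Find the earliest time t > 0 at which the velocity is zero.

t = 2.75 s

v changes sign on 0–5 s (from -11 to 9); the graph is linear there, so v = 0 at t = 0 + (11)·(5 − 0)/(9 − -11) = 2.75 s.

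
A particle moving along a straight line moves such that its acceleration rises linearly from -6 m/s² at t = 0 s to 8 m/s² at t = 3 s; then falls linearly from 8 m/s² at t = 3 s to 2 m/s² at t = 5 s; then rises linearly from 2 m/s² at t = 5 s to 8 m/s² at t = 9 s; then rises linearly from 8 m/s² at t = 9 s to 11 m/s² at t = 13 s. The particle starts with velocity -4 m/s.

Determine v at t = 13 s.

Δv equals the area under the a-t graph; then v = v₀ + Δv.
0–3 s: ½(-6 + 8)(3) = 3 m/s
3–5 s: ½(8 + 2)(2) = 10 m/s
5–9 s: ½(2 + 8)(4) = 20 m/s
9–13 s: ½(8 + 11)(4) = 38 m/s
Δv = 71 m/s, so v(13) = -4 + (71) = 67 m/s.

67 m/s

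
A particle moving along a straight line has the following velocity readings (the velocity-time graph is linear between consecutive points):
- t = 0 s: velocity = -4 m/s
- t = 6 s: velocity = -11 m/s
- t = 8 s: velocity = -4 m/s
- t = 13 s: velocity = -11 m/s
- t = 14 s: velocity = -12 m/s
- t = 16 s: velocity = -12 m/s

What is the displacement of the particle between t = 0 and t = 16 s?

Net displacement equals the area under the velocity-time graph (areas below the axis count negative).
0–6 s: ½(-4 + -11)(6) = -45 m
6–8 s: ½(-11 + -4)(2) = -15 m
8–13 s: ½(-4 + -11)(5) = -37.5 m
13–14 s: ½(-11 + -12)(1) = -11.5 m
14–16 s: -12 × 2 = -24 m
Net displacement = -133 m

-133 m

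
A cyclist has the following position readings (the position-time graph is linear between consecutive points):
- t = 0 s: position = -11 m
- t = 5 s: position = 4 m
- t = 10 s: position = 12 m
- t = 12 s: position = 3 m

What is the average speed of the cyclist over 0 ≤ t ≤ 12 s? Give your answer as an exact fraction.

8/3 m/s

Average speed = (total path length)/(elapsed time); on a piecewise-linear x-t graph the path length is Σ|Δx|.
0–5 s: |Δx| = |4 − -11| = 15 m
5–10 s: |Δx| = |12 − 4| = 8 m
10–12 s: |Δx| = |3 − 12| = 9 m
Total path = 32 m; average speed = 32/12 = 8/3 m/s.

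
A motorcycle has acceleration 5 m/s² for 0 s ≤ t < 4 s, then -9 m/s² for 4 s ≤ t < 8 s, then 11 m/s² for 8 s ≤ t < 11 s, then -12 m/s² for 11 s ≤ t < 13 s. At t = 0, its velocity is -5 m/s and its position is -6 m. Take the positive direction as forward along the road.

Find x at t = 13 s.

On each constant-a segment, Δv = aΔt and Δx = v₀Δt + ½aΔt²; chain segment to segment.
0–4 s: v starts -5 m/s; Δx = -5·4 + ½·5·4² = 20 m; v ends 15 m/s.
4–8 s: v starts 15 m/s; Δx = 15·4 + ½·-9·4² = -12 m; v ends -21 m/s.
8–11 s: v starts -21 m/s; Δx = -21·3 + ½·11·3² = -13.5 m; v ends 12 m/s.
11–13 s: v starts 12 m/s; Δx = 12·2 + ½·-12·2² = 0 m; v ends -12 m/s.
x(13) = -6 + Σ Δx = -11.5 m.

-11.5 m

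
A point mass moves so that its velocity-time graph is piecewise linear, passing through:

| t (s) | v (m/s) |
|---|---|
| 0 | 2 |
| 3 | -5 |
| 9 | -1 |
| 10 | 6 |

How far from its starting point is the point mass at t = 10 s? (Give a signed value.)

-20 m

Displacement is the signed area under the v-t curve.
0–3 s: ½(2 + -5)(3) = -4.5 m
3–9 s: ½(-5 + -1)(6) = -18 m
9–10 s: ½(-1 + 6)(1) = 2.5 m
Net displacement = -20 m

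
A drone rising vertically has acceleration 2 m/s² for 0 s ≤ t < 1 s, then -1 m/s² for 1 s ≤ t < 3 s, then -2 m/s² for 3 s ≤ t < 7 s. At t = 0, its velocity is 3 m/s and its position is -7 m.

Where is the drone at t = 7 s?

1 m

On each constant-a segment, Δv = aΔt and Δx = v₀Δt + ½aΔt²; chain segment to segment.
0–1 s: v starts 3 m/s; Δx = 3·1 + ½·2·1² = 4 m; v ends 5 m/s.
1–3 s: v starts 5 m/s; Δx = 5·2 + ½·-1·2² = 8 m; v ends 3 m/s.
3–7 s: v starts 3 m/s; Δx = 3·4 + ½·-2·4² = -4 m; v ends -5 m/s.
x(7) = -7 + Σ Δx = 1 m.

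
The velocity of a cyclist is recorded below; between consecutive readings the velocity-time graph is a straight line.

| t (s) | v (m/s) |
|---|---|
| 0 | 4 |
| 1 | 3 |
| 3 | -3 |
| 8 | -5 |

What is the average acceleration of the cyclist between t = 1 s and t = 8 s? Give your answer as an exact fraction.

-8/7 m/s²

Average acceleration = Δv/Δt = (-5 − 3)/(8 − 1) = -8/7 m/s².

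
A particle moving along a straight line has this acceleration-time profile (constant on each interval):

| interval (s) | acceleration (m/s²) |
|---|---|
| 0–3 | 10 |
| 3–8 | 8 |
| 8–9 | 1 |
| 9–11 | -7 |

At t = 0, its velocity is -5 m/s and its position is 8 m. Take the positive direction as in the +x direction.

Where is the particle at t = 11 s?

446.5 m

On each constant-a segment, Δv = aΔt and Δx = v₀Δt + ½aΔt²; chain segment to segment.
0–3 s: v starts -5 m/s; Δx = -5·3 + ½·10·3² = 30 m; v ends 25 m/s.
3–8 s: v starts 25 m/s; Δx = 25·5 + ½·8·5² = 225 m; v ends 65 m/s.
8–9 s: v starts 65 m/s; Δx = 65·1 + ½·1·1² = 65.5 m; v ends 66 m/s.
9–11 s: v starts 66 m/s; Δx = 66·2 + ½·-7·2² = 118 m; v ends 52 m/s.
x(11) = 8 + Σ Δx = 446.5 m.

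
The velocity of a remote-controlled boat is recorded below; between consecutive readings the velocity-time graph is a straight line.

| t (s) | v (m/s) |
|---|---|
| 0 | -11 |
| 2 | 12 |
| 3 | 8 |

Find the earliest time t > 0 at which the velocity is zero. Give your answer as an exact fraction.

v changes sign on 0–2 s (from -11 to 12); the graph is linear there, so v = 0 at t = 0 + (11)·(2 − 0)/(12 − -11) = 22/23 s.

t = 22/23 s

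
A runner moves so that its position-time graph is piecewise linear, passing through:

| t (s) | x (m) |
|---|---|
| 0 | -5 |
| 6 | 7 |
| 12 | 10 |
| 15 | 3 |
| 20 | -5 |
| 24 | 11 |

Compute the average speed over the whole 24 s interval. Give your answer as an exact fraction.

23/12 m/s

Average speed = (total path length)/(elapsed time); on a piecewise-linear x-t graph the path length is Σ|Δx|.
0–6 s: |Δx| = |7 − -5| = 12 m
6–12 s: |Δx| = |10 − 7| = 3 m
12–15 s: |Δx| = |3 − 10| = 7 m
15–20 s: |Δx| = |-5 − 3| = 8 m
20–24 s: |Δx| = |11 − -5| = 16 m
Total path = 46 m; average speed = 46/24 = 23/12 m/s.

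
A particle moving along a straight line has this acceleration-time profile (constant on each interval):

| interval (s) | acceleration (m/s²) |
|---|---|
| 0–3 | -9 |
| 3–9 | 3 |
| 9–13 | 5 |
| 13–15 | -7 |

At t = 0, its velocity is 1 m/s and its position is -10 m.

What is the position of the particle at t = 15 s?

On each constant-a segment, Δv = aΔt and Δx = v₀Δt + ½aΔt²; chain segment to segment.
0–3 s: v starts 1 m/s; Δx = 1·3 + ½·-9·3² = -37.5 m; v ends -26 m/s.
3–9 s: v starts -26 m/s; Δx = -26·6 + ½·3·6² = -102 m; v ends -8 m/s.
9–13 s: v starts -8 m/s; Δx = -8·4 + ½·5·4² = 8 m; v ends 12 m/s.
13–15 s: v starts 12 m/s; Δx = 12·2 + ½·-7·2² = 10 m; v ends -2 m/s.
x(15) = -10 + Σ Δx = -131.5 m.

-131.5 m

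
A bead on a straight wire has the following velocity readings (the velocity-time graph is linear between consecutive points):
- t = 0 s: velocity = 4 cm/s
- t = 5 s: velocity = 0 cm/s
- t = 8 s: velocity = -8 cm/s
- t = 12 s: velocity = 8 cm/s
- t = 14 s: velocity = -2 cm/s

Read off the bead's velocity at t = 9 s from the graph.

-4 cm/s

On 8–12 s the graph is linear from -8 to 8 cm/s: v(9) = -8 + (8 − -8)·(9 − 8)/(12 − 8) = -4 cm/s.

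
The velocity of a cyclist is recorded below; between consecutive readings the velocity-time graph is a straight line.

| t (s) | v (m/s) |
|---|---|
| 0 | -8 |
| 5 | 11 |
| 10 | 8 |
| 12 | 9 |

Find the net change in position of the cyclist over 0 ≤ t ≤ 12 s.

Net displacement equals the area under the velocity-time graph (areas below the axis count negative).
0–5 s: ½(-8 + 11)(5) = 7.5 m
5–10 s: ½(11 + 8)(5) = 47.5 m
10–12 s: ½(8 + 9)(2) = 17 m
Net displacement = 72 m

72 m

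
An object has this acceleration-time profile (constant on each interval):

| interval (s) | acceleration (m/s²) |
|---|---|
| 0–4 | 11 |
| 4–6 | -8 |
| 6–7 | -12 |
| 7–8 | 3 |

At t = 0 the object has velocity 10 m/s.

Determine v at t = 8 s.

29 m/s

Δv equals the area under the a-t graph; then v = v₀ + Δv.
0–4 s: 11 × 4 = 44 m/s
4–6 s: -8 × 2 = -16 m/s
6–7 s: -12 × 1 = -12 m/s
7–8 s: 3 × 1 = 3 m/s
Δv = 19 m/s, so v(8) = 10 + (19) = 29 m/s.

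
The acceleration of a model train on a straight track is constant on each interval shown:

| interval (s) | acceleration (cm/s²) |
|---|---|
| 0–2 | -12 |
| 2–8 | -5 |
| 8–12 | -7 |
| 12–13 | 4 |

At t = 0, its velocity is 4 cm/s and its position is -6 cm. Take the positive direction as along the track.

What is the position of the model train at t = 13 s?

-564 cm

On each constant-a segment, Δv = aΔt and Δx = v₀Δt + ½aΔt²; chain segment to segment.
0–2 s: v starts 4 cm/s; Δx = 4·2 + ½·-12·2² = -16 cm; v ends -20 cm/s.
2–8 s: v starts -20 cm/s; Δx = -20·6 + ½·-5·6² = -210 cm; v ends -50 cm/s.
8–12 s: v starts -50 cm/s; Δx = -50·4 + ½·-7·4² = -256 cm; v ends -78 cm/s.
12–13 s: v starts -78 cm/s; Δx = -78·1 + ½·4·1² = -76 cm; v ends -74 cm/s.
x(13) = -6 + Σ Δx = -564 cm.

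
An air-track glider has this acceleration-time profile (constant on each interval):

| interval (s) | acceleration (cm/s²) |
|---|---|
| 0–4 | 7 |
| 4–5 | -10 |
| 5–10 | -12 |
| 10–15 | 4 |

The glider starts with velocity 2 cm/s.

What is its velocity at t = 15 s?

Δv equals the area under the a-t graph; then v = v₀ + Δv.
0–4 s: 7 × 4 = 28 cm/s
4–5 s: -10 × 1 = -10 cm/s
5–10 s: -12 × 5 = -60 cm/s
10–15 s: 4 × 5 = 20 cm/s
Δv = -22 cm/s, so v(15) = 2 + (-22) = -20 cm/s.

-20 cm/s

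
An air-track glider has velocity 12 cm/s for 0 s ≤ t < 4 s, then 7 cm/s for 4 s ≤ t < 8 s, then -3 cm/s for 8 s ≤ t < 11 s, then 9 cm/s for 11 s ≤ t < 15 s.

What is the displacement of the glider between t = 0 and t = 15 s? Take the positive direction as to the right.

Displacement is the signed area under the v-t curve.
0–4 s: 12 × 4 = 48 cm
4–8 s: 7 × 4 = 28 cm
8–11 s: -3 × 3 = -9 cm
11–15 s: 9 × 4 = 36 cm
Net displacement = 103 cm

103 cm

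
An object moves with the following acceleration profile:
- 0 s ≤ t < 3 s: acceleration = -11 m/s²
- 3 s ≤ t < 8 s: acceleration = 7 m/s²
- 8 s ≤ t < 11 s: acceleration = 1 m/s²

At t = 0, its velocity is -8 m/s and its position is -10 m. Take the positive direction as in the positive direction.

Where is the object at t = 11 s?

On each constant-a segment, Δv = aΔt and Δx = v₀Δt + ½aΔt²; chain segment to segment.
0–3 s: v starts -8 m/s; Δx = -8·3 + ½·-11·3² = -73.5 m; v ends -41 m/s.
3–8 s: v starts -41 m/s; Δx = -41·5 + ½·7·5² = -117.5 m; v ends -6 m/s.
8–11 s: v starts -6 m/s; Δx = -6·3 + ½·1·3² = -13.5 m; v ends -3 m/s.
x(11) = -10 + Σ Δx = -214.5 m.

-214.5 m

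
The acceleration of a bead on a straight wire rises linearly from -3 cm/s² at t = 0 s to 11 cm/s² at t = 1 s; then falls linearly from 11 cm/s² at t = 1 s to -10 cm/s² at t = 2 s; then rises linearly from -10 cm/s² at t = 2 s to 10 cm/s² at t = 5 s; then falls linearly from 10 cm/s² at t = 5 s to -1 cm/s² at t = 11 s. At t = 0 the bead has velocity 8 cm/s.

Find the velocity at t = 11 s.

Δv equals the area under the a-t graph; then v = v₀ + Δv.
0–1 s: ½(-3 + 11)(1) = 4 cm/s
1–2 s: ½(11 + -10)(1) = 0.5 cm/s
2–5 s: ½(-10 + 10)(3) = 0 cm/s
5–11 s: ½(10 + -1)(6) = 27 cm/s
Δv = 31.5 cm/s, so v(11) = 8 + (31.5) = 39.5 cm/s.

39.5 cm/s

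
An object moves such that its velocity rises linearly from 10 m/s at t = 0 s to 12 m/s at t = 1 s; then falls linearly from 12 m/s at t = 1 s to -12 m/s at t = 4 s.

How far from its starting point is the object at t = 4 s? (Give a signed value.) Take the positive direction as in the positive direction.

11 m

Displacement is the signed area under the v-t curve.
0–1 s: ½(10 + 12)(1) = 11 m
1–4 s: ½(12 + -12)(3) = 0 m
Net displacement = 11 m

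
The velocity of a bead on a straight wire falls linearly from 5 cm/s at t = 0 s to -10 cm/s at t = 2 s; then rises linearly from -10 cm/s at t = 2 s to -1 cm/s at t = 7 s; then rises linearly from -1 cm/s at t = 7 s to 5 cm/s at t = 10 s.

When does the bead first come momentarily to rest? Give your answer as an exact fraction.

t = 2/3 s

v changes sign on 0–2 s (from 5 to -10); the graph is linear there, so v = 0 at t = 0 + (-5)·(2 − 0)/(-10 − 5) = 2/3 s.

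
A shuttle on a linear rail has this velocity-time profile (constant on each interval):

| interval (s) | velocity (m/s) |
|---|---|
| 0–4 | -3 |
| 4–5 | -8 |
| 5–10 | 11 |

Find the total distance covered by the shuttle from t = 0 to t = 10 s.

75 m

Total distance travelled is ∫|v| dt — sum the magnitudes of each area piece.
0–4 s: |-3| × 4 = 12 m
4–5 s: |-8| × 1 = 8 m
5–10 s: |11| × 5 = 55 m
Total distance = 75 m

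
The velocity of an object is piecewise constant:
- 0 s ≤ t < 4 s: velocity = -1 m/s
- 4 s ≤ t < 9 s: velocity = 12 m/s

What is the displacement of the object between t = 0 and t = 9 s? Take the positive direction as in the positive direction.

56 m

Displacement is the signed area under the v-t curve.
0–4 s: -1 × 4 = -4 m
4–9 s: 12 × 5 = 60 m
Net displacement = 56 m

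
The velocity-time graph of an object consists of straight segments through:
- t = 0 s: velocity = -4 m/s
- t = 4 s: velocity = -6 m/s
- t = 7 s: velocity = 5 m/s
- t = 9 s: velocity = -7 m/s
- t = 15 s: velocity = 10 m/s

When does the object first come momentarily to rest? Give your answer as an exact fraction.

t = 62/11 s

v changes sign on 4–7 s (from -6 to 5); the graph is linear there, so v = 0 at t = 4 + (6)·(7 − 4)/(5 − -6) = 62/11 s.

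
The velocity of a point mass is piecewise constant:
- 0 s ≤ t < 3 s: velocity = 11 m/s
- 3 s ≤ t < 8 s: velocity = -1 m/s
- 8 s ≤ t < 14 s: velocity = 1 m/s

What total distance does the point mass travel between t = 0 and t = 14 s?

44 m

Total distance travelled is ∫|v| dt — sum the magnitudes of each area piece.
0–3 s: |11| × 3 = 33 m
3–8 s: |-1| × 5 = 5 m
8–14 s: |1| × 6 = 6 m
Total distance = 44 m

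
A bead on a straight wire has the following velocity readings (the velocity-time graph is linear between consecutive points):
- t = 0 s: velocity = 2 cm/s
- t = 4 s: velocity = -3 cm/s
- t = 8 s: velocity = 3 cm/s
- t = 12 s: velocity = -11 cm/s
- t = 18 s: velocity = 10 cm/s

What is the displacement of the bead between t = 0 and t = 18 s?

Net displacement equals the area under the velocity-time graph (areas below the axis count negative).
0–4 s: ½(2 + -3)(4) = -2 cm
4–8 s: ½(-3 + 3)(4) = 0 cm
8–12 s: ½(3 + -11)(4) = -16 cm
12–18 s: ½(-11 + 10)(6) = -3 cm
Net displacement = -21 cm

-21 cm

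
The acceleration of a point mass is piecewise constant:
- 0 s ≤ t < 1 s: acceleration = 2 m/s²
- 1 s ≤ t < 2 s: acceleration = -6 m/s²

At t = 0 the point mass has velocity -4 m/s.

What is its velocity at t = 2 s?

-8 m/s

Δv equals the area under the a-t graph; then v = v₀ + Δv.
0–1 s: 2 × 1 = 2 m/s
1–2 s: -6 × 1 = -6 m/s
Δv = -4 m/s, so v(2) = -4 + (-4) = -8 m/s.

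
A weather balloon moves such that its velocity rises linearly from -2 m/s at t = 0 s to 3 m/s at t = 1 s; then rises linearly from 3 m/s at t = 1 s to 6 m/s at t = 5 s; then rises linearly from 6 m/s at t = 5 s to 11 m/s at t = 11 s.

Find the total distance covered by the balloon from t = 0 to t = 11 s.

Total distance travelled is ∫|v| dt — sum the magnitudes of each area piece.
0–1 s: v = 0 at t = 0.4 s; triangle areas 0.4 + 0.9 = 1.3 m
1–5 s: |½(3 + 6)(4)| = 18 m
5–11 s: |½(6 + 11)(6)| = 51 m
Total distance = 70.3 m

70.3 m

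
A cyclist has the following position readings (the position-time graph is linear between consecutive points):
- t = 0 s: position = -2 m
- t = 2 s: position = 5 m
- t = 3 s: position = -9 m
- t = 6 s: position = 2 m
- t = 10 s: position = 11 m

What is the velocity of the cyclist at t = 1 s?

Velocity is the slope of the x-t graph on 0–2 s: (5 − -2)/(2 − 0) = 3.5 m/s.

3.5 m/s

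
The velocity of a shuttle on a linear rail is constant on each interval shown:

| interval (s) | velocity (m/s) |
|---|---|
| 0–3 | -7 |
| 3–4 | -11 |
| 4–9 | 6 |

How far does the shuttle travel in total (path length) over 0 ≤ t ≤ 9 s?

62 m

Distance (not displacement) is the total path length: add the absolute areas under v-t.
0–3 s: |-7| × 3 = 21 m
3–4 s: |-11| × 1 = 11 m
4–9 s: |6| × 5 = 30 m
Total distance = 62 m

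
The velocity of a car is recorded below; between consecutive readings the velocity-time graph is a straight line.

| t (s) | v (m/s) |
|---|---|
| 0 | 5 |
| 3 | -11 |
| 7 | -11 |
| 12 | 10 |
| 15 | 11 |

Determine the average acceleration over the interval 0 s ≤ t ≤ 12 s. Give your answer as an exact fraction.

Average acceleration = Δv/Δt = (10 − 5)/(12 − 0) = 5/12 m/s².

5/12 m/s²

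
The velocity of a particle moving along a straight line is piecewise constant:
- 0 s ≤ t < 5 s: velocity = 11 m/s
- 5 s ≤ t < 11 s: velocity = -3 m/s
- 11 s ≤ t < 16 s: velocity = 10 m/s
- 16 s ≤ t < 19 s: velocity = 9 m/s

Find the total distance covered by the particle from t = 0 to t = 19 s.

150 m

Distance (not displacement) is the total path length: add the absolute areas under v-t.
0–5 s: |11| × 5 = 55 m
5–11 s: |-3| × 6 = 18 m
11–16 s: |10| × 5 = 50 m
16–19 s: |9| × 3 = 27 m
Total distance = 150 m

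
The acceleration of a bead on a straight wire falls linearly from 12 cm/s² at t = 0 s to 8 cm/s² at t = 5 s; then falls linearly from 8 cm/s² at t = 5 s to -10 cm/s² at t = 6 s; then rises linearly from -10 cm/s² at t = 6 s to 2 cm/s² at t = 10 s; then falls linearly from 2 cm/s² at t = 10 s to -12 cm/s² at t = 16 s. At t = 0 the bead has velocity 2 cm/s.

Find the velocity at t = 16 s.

Δv equals the area under the a-t graph; then v = v₀ + Δv.
0–5 s: ½(12 + 8)(5) = 50 cm/s
5–6 s: ½(8 + -10)(1) = -1 cm/s
6–10 s: ½(-10 + 2)(4) = -16 cm/s
10–16 s: ½(2 + -12)(6) = -30 cm/s
Δv = 3 cm/s, so v(16) = 2 + (3) = 5 cm/s.

5 cm/s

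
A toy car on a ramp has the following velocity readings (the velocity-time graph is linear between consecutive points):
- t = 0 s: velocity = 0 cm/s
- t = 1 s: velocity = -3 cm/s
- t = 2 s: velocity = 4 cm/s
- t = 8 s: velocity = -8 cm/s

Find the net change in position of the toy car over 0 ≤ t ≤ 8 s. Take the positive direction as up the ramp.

-13 cm

Net displacement equals the area under the velocity-time graph (areas below the axis count negative).
0–1 s: ½(0 + -3)(1) = -1.5 cm
1–2 s: ½(-3 + 4)(1) = 0.5 cm
2–8 s: ½(4 + -8)(6) = -12 cm
Net displacement = -13 cm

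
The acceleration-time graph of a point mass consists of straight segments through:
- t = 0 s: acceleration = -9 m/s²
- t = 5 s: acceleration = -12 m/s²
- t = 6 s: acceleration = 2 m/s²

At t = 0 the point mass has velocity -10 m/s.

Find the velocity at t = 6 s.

Δv equals the area under the a-t graph; then v = v₀ + Δv.
0–5 s: ½(-9 + -12)(5) = -52.5 m/s
5–6 s: ½(-12 + 2)(1) = -5 m/s
Δv = -57.5 m/s, so v(6) = -10 + (-57.5) = -67.5 m/s.

-67.5 m/s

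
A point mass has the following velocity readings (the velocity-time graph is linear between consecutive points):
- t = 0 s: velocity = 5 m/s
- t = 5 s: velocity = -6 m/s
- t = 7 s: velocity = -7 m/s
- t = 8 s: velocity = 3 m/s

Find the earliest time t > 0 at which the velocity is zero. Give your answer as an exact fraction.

t = 25/11 s

v changes sign on 0–5 s (from 5 to -6); the graph is linear there, so v = 0 at t = 0 + (-5)·(5 − 0)/(-6 − 5) = 25/11 s.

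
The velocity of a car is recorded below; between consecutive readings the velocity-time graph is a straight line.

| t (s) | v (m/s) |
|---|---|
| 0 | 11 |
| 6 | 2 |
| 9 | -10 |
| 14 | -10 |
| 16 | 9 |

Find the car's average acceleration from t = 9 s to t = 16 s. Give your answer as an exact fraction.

Average acceleration = Δv/Δt = (9 − -10)/(16 − 9) = 19/7 m/s².

19/7 m/s²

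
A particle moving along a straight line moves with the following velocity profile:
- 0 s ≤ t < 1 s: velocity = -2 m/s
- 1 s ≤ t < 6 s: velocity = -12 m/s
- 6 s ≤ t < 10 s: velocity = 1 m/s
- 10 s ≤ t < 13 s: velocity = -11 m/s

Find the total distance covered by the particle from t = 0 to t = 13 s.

99 m

Distance (not displacement) is the total path length: add the absolute areas under v-t.
0–1 s: |-2| × 1 = 2 m
1–6 s: |-12| × 5 = 60 m
6–10 s: |1| × 4 = 4 m
10–13 s: |-11| × 3 = 33 m
Total distance = 99 m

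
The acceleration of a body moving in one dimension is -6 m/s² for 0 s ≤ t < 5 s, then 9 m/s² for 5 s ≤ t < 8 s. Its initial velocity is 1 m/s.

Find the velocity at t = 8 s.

Δv equals the area under the a-t graph; then v = v₀ + Δv.
0–5 s: -6 × 5 = -30 m/s
5–8 s: 9 × 3 = 27 m/s
Δv = -3 m/s, so v(8) = 1 + (-3) = -2 m/s.

-2 m/s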